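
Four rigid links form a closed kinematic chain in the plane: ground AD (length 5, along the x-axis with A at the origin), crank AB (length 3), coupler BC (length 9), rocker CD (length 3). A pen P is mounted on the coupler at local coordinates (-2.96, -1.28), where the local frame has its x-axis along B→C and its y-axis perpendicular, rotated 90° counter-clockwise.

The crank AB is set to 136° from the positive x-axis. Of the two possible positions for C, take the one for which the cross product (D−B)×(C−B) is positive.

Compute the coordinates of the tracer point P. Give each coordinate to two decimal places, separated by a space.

A=(0,0), D=(5.00,0)
B = A + 3.00·(cos136°, sin136°) = (-2.1580, 2.0840)
|BD| = 7.4552
circle(B,9.00) ∩ circle(D,3.00): a=8.5564, h=2.7906
  candidates: C₊=(6.8374,2.3715) cross=20.804; C₋=(5.2773,-2.9872) cross=-20.804
  mode + wants cross > 0 → take C=(6.8374,2.3715) (cross=20.804)
ex = (C−B)/|BC| = (0.9995,0.0319); ey = (-0.0319,0.9995)
P = B + -2.96·ex + -1.28·ey = (-5.0756,0.7101)

-5.08 0.71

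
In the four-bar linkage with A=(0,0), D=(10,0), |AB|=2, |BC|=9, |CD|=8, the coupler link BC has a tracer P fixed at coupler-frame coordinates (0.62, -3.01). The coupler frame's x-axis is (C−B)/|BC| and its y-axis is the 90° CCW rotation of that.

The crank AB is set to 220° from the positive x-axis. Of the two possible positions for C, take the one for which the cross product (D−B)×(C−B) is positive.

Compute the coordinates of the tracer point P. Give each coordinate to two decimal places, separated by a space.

1.17 -2.75

A=(0,0), D=(10.00,0)
B = A + 2.00·(cos220°, sin220°) = (-1.5321, -1.2856)
|BD| = 11.6035
circle(B,9.00) ∩ circle(D,8.00): a=6.5343, h=6.1889
  candidates: C₊=(4.2763,5.5892) cross=71.813; C₋=(5.6477,-6.7125) cross=-71.813
  mode + wants cross > 0 → take C=(4.2763,5.5892) (cross=71.813)
ex = (C−B)/|BC| = (0.6454,0.7639); ey = (-0.7639,0.6454)
P = B + 0.62·ex + -3.01·ey = (1.1673,-2.7546)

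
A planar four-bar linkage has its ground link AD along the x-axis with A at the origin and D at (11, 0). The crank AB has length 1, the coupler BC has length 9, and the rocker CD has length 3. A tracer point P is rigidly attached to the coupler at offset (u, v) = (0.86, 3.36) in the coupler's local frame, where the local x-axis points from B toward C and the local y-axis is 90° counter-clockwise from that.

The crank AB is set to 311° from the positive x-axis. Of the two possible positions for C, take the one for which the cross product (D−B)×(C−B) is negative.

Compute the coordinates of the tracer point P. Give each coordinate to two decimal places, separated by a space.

2.18 2.36

A=(0,0), D=(11.00,0)
B = A + 1.00·(cos311°, sin311°) = (0.6561, -0.7547)
|BD| = 10.3714
circle(B,9.00) ∩ circle(D,3.00): a=8.6568, h=2.4617
  candidates: C₊=(9.1108,2.3304) cross=25.531; C₋=(9.4690,-2.5799) cross=-25.531
  mode - wants cross < 0 → take C=(9.4690,-2.5799) (cross=-25.531)
ex = (C−B)/|BC| = (0.9792,-0.2028); ey = (0.2028,0.9792)
P = B + 0.86·ex + 3.36·ey = (2.1796,2.3611)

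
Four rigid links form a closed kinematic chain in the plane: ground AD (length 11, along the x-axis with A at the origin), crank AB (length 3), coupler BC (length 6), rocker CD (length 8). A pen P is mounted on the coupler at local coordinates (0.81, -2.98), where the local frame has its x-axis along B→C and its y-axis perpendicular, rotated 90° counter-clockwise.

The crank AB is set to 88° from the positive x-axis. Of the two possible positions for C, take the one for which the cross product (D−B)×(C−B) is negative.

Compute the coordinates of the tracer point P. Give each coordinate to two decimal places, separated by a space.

-2.00 0.73

A=(0,0), D=(11.00,0)
B = A + 3.00·(cos88°, sin88°) = (0.1047, 2.9982)
|BD| = 11.3003
circle(B,6.00) ∩ circle(D,8.00): a=4.4112, h=4.0671
  candidates: C₊=(5.4369,5.7491) cross=45.959; C₋=(3.2788,-2.0935) cross=-45.959
  mode - wants cross < 0 → take C=(3.2788,-2.0935) (cross=-45.959)
ex = (C−B)/|BC| = (0.5290,-0.8486); ey = (0.8486,0.5290)
P = B + 0.81·ex + -2.98·ey = (-1.9957,0.7343)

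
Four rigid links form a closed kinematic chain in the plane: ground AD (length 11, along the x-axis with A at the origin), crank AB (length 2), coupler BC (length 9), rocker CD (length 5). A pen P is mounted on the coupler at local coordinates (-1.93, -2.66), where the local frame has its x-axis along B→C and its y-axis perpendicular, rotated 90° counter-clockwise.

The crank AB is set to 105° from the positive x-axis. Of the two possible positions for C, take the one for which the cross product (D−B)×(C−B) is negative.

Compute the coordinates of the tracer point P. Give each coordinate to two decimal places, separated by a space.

A=(0,0), D=(11.00,0)
B = A + 2.00·(cos105°, sin105°) = (-0.5176, 1.9319)
|BD| = 11.6785
circle(B,9.00) ∩ circle(D,5.00): a=8.2368, h=3.6269
  candidates: C₊=(8.2057,4.1463) cross=42.357; C₋=(7.0057,-3.0076) cross=-42.357
  mode - wants cross < 0 → take C=(7.0057,-3.0076) (cross=-42.357)
ex = (C−B)/|BC| = (0.8359,-0.5488); ey = (0.5488,0.8359)
P = B + -1.93·ex + -2.66·ey = (-3.5909,0.7675)

-3.59 0.77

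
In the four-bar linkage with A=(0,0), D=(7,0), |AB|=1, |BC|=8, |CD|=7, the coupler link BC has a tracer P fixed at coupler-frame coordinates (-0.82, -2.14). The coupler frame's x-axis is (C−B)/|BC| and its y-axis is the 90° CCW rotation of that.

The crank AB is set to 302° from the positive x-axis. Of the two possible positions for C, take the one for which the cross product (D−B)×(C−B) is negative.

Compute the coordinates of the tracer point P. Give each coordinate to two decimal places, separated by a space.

A=(0,0), D=(7.00,0)
B = A + 1.00·(cos302°, sin302°) = (0.5299, -0.8480)
|BD| = 6.5254
circle(B,8.00) ∩ circle(D,7.00): a=4.4121, h=6.6734
  candidates: C₊=(4.0373,6.3421) cross=43.546; C₋=(5.7718,-6.8914) cross=-43.546
  mode - wants cross < 0 → take C=(5.7718,-6.8914) (cross=-43.546)
ex = (C−B)/|BC| = (0.6552,-0.7554); ey = (0.7554,0.6552)
P = B + -0.82·ex + -2.14·ey = (-1.6240,-1.6308)

-1.62 -1.63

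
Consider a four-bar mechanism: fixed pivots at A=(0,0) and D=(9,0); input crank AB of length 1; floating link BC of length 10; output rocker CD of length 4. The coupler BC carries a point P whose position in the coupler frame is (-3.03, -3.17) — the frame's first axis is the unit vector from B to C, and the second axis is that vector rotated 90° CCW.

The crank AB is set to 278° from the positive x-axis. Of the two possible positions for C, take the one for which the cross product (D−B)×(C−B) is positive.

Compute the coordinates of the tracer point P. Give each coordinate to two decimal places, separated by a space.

A=(0,0), D=(9.00,0)
B = A + 1.00·(cos278°, sin278°) = (0.1392, -0.9903)
|BD| = 8.9160
circle(B,10.00) ∩ circle(D,4.00): a=9.1686, h=3.9920
  candidates: C₊=(8.8077,3.9954) cross=35.593; C₋=(9.6945,-3.9393) cross=-35.593
  mode + wants cross > 0 → take C=(8.8077,3.9954) (cross=35.593)
ex = (C−B)/|BC| = (0.8669,0.4986); ey = (-0.4986,0.8669)
P = B + -3.03·ex + -3.17·ey = (-0.9069,-5.2488)

-0.91 -5.25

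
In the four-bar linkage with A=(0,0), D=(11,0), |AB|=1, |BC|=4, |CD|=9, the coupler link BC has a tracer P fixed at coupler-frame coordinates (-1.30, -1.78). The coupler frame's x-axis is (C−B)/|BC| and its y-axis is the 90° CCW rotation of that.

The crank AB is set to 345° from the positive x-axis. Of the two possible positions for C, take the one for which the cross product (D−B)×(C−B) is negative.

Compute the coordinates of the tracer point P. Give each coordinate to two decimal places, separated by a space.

A=(0,0), D=(11.00,0)
B = A + 1.00·(cos345°, sin345°) = (0.9659, -0.2588)
|BD| = 10.0374
circle(B,4.00) ∩ circle(D,9.00): a=1.7808, h=3.5817
  candidates: C₊=(2.6538,3.3676) cross=35.951; C₋=(2.8385,-3.7934) cross=-35.951
  mode - wants cross < 0 → take C=(2.8385,-3.7934) (cross=-35.951)
ex = (C−B)/|BC| = (0.4681,-0.8837); ey = (0.8837,0.4681)
P = B + -1.30·ex + -1.78·ey = (-1.2156,0.0566)

-1.22 0.06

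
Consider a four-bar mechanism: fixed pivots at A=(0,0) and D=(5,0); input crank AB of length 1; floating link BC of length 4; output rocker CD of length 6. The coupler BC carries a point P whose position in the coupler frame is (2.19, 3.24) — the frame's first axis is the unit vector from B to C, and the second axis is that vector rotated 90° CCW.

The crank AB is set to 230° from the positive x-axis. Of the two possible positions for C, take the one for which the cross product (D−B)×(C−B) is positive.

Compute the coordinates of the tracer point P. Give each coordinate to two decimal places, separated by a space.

-3.54 1.86

A=(0,0), D=(5.00,0)
B = A + 1.00·(cos230°, sin230°) = (-0.6428, -0.7660)
|BD| = 5.6945
circle(B,4.00) ∩ circle(D,6.00): a=1.0912, h=3.8483
  candidates: C₊=(-0.0792,3.1940) cross=21.914; C₋=(0.9562,-4.4326) cross=-21.914
  mode + wants cross > 0 → take C=(-0.0792,3.1940) (cross=21.914)
ex = (C−B)/|BC| = (0.1409,0.9900); ey = (-0.9900,0.1409)
P = B + 2.19·ex + 3.24·ey = (-3.5419,1.8586)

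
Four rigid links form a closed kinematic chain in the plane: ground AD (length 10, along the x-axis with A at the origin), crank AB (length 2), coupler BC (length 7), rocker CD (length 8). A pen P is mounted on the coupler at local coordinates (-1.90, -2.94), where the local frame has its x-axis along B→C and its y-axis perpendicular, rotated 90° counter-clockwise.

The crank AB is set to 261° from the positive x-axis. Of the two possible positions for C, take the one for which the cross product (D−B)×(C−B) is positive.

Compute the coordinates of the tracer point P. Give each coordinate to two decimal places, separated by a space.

A=(0,0), D=(10.00,0)
B = A + 2.00·(cos261°, sin261°) = (-0.3129, -1.9754)
|BD| = 10.5004
circle(B,7.00) ∩ circle(D,8.00): a=4.5359, h=5.3316
  candidates: C₊=(3.1391,4.1143) cross=55.983; C₋=(5.1451,-6.3584) cross=-55.983
  mode + wants cross > 0 → take C=(3.1391,4.1143) (cross=55.983)
ex = (C−B)/|BC| = (0.4931,0.8700); ey = (-0.8700,0.4931)
P = B + -1.90·ex + -2.94·ey = (1.3078,-5.0781)

1.31 -5.08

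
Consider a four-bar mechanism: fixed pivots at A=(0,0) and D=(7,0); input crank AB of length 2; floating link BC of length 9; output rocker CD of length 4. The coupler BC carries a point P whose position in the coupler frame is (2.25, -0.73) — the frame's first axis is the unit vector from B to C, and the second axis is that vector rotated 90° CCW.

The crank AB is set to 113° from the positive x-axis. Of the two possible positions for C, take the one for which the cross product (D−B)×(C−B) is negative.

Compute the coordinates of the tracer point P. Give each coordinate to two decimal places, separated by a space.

A=(0,0), D=(7.00,0)
B = A + 2.00·(cos113°, sin113°) = (-0.7815, 1.8410)
|BD| = 7.9963
circle(B,9.00) ∩ circle(D,4.00): a=8.0625, h=3.9995
  candidates: C₊=(7.9853,3.8768) cross=31.981; C₋=(6.1437,-3.9073) cross=-31.981
  mode - wants cross < 0 → take C=(6.1437,-3.9073) (cross=-31.981)
ex = (C−B)/|BC| = (0.7695,-0.6387); ey = (0.6387,0.7695)
P = B + 2.25·ex + -0.73·ey = (0.4836,-0.1578)

0.48 -0.16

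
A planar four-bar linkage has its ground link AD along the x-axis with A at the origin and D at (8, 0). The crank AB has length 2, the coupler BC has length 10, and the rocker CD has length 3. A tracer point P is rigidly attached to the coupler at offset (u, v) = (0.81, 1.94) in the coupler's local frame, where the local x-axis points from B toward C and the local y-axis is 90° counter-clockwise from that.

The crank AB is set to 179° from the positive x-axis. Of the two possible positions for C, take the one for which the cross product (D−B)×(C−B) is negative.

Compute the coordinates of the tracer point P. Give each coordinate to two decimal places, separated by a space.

-0.65 1.64

A=(0,0), D=(8.00,0)
B = A + 2.00·(cos179°, sin179°) = (-1.9997, 0.0349)
|BD| = 9.9998
circle(B,10.00) ∩ circle(D,3.00): a=9.5500, h=2.9661
  candidates: C₊=(7.5606,2.9676) cross=29.660; C₋=(7.5399,-2.9645) cross=-29.660
  mode - wants cross < 0 → take C=(7.5399,-2.9645) (cross=-29.660)
ex = (C−B)/|BC| = (0.9540,-0.2999); ey = (0.2999,0.9540)
P = B + 0.81·ex + 1.94·ey = (-0.6451,1.6426)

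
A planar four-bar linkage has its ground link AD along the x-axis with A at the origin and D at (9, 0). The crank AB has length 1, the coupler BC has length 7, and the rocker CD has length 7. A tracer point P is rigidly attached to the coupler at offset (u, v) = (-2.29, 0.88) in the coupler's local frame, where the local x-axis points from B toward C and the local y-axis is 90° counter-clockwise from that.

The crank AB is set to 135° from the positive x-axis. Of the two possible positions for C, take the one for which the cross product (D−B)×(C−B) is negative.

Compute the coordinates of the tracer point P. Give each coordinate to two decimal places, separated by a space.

A=(0,0), D=(9.00,0)
B = A + 1.00·(cos135°, sin135°) = (-0.7071, 0.7071)
|BD| = 9.7328
circle(B,7.00) ∩ circle(D,7.00): a=4.8664, h=5.0317
  candidates: C₊=(4.5120,5.3720) cross=48.973; C₋=(3.7809,-4.6649) cross=-48.973
  mode - wants cross < 0 → take C=(3.7809,-4.6649) (cross=-48.973)
ex = (C−B)/|BC| = (0.6411,-0.7674); ey = (0.7674,0.6411)
P = B + -2.29·ex + 0.88·ey = (-1.5000,3.0287)

-1.50 3.03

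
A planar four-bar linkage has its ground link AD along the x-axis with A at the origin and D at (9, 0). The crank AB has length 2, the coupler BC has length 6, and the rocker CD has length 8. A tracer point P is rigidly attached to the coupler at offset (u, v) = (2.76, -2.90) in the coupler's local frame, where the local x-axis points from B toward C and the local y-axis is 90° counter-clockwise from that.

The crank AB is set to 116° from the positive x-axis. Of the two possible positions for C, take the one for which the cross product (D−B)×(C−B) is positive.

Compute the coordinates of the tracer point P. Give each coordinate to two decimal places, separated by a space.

3.12 1.53

A=(0,0), D=(9.00,0)
B = A + 2.00·(cos116°, sin116°) = (-0.8767, 1.7976)
|BD| = 10.0390
circle(B,6.00) ∩ circle(D,8.00): a=3.6249, h=4.7812
  candidates: C₊=(3.5457,5.8524) cross=47.998; C₋=(1.8335,-3.5554) cross=-47.998
  mode + wants cross > 0 → take C=(3.5457,5.8524) (cross=47.998)
ex = (C−B)/|BC| = (0.7371,0.6758); ey = (-0.6758,0.7371)
P = B + 2.76·ex + -2.90·ey = (3.1174,1.5253)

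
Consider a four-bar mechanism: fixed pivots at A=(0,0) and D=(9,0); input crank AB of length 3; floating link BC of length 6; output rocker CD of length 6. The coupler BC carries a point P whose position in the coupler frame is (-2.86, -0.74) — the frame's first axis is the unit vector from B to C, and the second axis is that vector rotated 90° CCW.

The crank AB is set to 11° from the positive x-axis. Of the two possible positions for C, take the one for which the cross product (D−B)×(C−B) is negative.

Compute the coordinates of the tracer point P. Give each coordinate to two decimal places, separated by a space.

1.06 2.85

A=(0,0), D=(9.00,0)
B = A + 3.00·(cos11°, sin11°) = (2.9449, 0.5724)
|BD| = 6.0821
circle(B,6.00) ∩ circle(D,6.00): a=3.0411, h=5.1722
  candidates: C₊=(6.4592,5.4355) cross=31.458; C₋=(5.4856,-4.8631) cross=-31.458
  mode - wants cross < 0 → take C=(5.4856,-4.8631) (cross=-31.458)
ex = (C−B)/|BC| = (0.4235,-0.9059); ey = (0.9059,0.4235)
P = B + -2.86·ex + -0.74·ey = (1.0634,2.8500)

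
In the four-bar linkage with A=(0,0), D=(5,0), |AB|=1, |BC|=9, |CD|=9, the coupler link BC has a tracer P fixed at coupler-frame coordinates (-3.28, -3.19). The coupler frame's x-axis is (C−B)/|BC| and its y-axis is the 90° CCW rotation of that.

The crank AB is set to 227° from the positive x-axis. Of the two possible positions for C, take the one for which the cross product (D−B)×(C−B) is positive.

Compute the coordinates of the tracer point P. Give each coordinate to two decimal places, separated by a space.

1.81 -4.57

A=(0,0), D=(5.00,0)
B = A + 1.00·(cos227°, sin227°) = (-0.6820, -0.7314)
|BD| = 5.7289
circle(B,9.00) ∩ circle(D,9.00): a=2.8644, h=8.5320
  candidates: C₊=(1.0698,8.0965) cross=48.879; C₋=(3.2482,-8.8279) cross=-48.879
  mode + wants cross > 0 → take C=(1.0698,8.0965) (cross=48.879)
ex = (C−B)/|BC| = (0.1946,0.9809); ey = (-0.9809,0.1946)
P = B + -3.28·ex + -3.19·ey = (1.8086,-4.5695)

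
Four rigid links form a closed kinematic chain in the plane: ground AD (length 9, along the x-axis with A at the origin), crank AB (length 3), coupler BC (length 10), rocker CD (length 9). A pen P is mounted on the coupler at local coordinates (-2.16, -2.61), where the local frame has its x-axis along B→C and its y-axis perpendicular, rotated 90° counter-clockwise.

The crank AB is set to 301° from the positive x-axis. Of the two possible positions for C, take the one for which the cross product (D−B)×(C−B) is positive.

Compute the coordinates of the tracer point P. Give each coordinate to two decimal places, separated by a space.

3.65 -5.23

A=(0,0), D=(9.00,0)
B = A + 3.00·(cos301°, sin301°) = (1.5451, -2.5715)
|BD| = 7.8859
circle(B,10.00) ∩ circle(D,9.00): a=5.1476, h=8.5733
  candidates: C₊=(3.6157,7.2118) cross=67.609; C₋=(9.2070,-8.9976) cross=-67.609
  mode + wants cross > 0 → take C=(3.6157,7.2118) (cross=67.609)
ex = (C−B)/|BC| = (0.2071,0.9783); ey = (-0.9783,0.2071)
P = B + -2.16·ex + -2.61·ey = (3.6513,-5.2251)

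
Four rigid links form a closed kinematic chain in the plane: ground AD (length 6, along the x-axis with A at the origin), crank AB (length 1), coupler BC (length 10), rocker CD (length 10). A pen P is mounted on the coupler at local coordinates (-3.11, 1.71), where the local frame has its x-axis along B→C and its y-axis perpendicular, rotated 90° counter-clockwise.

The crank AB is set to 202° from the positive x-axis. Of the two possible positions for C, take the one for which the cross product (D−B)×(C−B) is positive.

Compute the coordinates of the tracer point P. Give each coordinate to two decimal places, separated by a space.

A=(0,0), D=(6.00,0)
B = A + 1.00·(cos202°, sin202°) = (-0.9272, -0.3746)
|BD| = 6.9373
circle(B,10.00) ∩ circle(D,10.00): a=3.4687, h=9.3791
  candidates: C₊=(2.0299,9.1782) cross=65.066; C₋=(3.0429,-9.5528) cross=-65.066
  mode + wants cross > 0 → take C=(2.0299,9.1782) (cross=65.066)
ex = (C−B)/|BC| = (0.2957,0.9553); ey = (-0.9553,0.2957)
P = B + -3.11·ex + 1.71·ey = (-3.4804,-2.8398)

-3.48 -2.84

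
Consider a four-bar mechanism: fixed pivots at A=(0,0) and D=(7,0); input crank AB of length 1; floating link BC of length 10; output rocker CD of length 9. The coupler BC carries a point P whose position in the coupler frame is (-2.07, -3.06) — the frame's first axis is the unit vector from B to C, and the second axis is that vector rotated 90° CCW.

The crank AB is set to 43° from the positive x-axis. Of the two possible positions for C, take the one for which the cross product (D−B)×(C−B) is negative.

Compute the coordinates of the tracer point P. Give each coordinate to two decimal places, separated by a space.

A=(0,0), D=(7.00,0)
B = A + 1.00·(cos43°, sin43°) = (0.7314, 0.6820)
|BD| = 6.3056
circle(B,10.00) ∩ circle(D,9.00): a=4.6594, h=8.8482
  candidates: C₊=(6.3204,8.9743) cross=55.793; C₋=(4.4064,-8.6182) cross=-55.793
  mode - wants cross < 0 → take C=(4.4064,-8.6182) (cross=-55.793)
ex = (C−B)/|BC| = (0.3675,-0.9300); ey = (0.9300,0.3675)
P = B + -2.07·ex + -3.06·ey = (-2.8753,1.4826)

-2.88 1.48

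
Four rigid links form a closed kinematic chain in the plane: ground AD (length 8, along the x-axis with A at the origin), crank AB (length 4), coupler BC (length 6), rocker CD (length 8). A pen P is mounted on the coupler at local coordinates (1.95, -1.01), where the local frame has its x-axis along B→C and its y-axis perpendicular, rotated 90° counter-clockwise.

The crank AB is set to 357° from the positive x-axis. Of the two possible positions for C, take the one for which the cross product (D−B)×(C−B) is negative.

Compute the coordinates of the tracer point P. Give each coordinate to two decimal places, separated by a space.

A=(0,0), D=(8.00,0)
B = A + 4.00·(cos357°, sin357°) = (3.9945, -0.2093)
|BD| = 4.0109
circle(B,6.00) ∩ circle(D,8.00): a=-1.4850, h=5.8133
  candidates: C₊=(2.2082,5.5186) cross=23.317; C₋=(2.8150,-6.0923) cross=-23.317
  mode - wants cross < 0 → take C=(2.8150,-6.0923) (cross=-23.317)
ex = (C−B)/|BC| = (-0.1966,-0.9805); ey = (0.9805,-0.1966)
P = B + 1.95·ex + -1.01·ey = (2.6209,-1.9227)

2.62 -1.92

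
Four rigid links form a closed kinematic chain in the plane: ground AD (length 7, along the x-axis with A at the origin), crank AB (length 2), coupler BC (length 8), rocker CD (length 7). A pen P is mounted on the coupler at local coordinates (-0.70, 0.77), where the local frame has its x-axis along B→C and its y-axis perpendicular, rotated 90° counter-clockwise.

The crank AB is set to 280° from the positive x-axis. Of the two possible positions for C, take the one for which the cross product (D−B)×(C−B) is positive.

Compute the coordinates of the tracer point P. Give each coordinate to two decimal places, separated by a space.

-0.60 -2.39

A=(0,0), D=(7.00,0)
B = A + 2.00·(cos280°, sin280°) = (0.3473, -1.9696)
|BD| = 6.9381
circle(B,8.00) ∩ circle(D,7.00): a=4.5501, h=6.5800
  candidates: C₊=(2.8422,5.6314) cross=45.653; C₋=(6.5781,-6.9873) cross=-45.653
  mode + wants cross > 0 → take C=(2.8422,5.6314) (cross=45.653)
ex = (C−B)/|BC| = (0.3119,0.9501); ey = (-0.9501,0.3119)
P = B + -0.70·ex + 0.77·ey = (-0.6026,-2.3946)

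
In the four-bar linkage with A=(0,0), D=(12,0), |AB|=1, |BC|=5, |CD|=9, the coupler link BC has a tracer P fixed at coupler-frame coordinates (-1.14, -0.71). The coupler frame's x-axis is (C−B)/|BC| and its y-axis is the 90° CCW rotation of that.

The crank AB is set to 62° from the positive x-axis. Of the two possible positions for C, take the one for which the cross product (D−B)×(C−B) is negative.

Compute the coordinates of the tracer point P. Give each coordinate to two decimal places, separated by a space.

-0.79 1.35

A=(0,0), D=(12.00,0)
B = A + 1.00·(cos62°, sin62°) = (0.4695, 0.8829)
|BD| = 11.5643
circle(B,5.00) ∩ circle(D,9.00): a=3.3609, h=3.7019
  candidates: C₊=(4.1032,4.3175) cross=42.810; C₋=(3.5379,-3.0648) cross=-42.810
  mode - wants cross < 0 → take C=(3.5379,-3.0648) (cross=-42.810)
ex = (C−B)/|BC| = (0.6137,-0.7895); ey = (0.7895,0.6137)
P = B + -1.14·ex + -0.71·ey = (-0.7907,1.3473)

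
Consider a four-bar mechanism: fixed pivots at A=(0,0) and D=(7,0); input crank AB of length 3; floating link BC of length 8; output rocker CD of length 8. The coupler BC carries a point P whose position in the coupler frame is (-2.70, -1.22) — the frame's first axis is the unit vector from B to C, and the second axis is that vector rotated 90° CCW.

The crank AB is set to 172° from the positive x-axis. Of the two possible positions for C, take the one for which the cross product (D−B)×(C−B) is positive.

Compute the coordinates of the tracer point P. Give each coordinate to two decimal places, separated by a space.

A=(0,0), D=(7.00,0)
B = A + 3.00·(cos172°, sin172°) = (-2.9708, 0.4175)
|BD| = 9.9795
circle(B,8.00) ∩ circle(D,8.00): a=4.9898, h=6.2532
  candidates: C₊=(2.2762,6.4565) cross=62.404; C₋=(1.7530,-6.0389) cross=-62.404
  mode + wants cross > 0 → take C=(2.2762,6.4565) (cross=62.404)
ex = (C−B)/|BC| = (0.6559,0.7549); ey = (-0.7549,0.6559)
P = B + -2.70·ex + -1.22·ey = (-3.8207,-2.4208)

-3.82 -2.42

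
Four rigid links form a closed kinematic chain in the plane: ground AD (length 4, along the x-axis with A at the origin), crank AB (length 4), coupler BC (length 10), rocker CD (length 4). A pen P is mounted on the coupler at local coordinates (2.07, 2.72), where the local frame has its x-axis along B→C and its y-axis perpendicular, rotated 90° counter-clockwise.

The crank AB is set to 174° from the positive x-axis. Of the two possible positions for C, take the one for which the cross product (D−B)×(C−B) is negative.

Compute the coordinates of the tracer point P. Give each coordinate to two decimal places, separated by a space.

A=(0,0), D=(4.00,0)
B = A + 4.00·(cos174°, sin174°) = (-3.9781, 0.4181)
|BD| = 7.9890
circle(B,10.00) ∩ circle(D,4.00): a=9.2517, h=3.7955
  candidates: C₊=(5.4596,3.7242) cross=30.322; C₋=(5.0623,-3.8564) cross=-30.322
  mode - wants cross < 0 → take C=(5.0623,-3.8564) (cross=-30.322)
ex = (C−B)/|BC| = (0.9040,-0.4274); ey = (0.4274,0.9040)
P = B + 2.07·ex + 2.72·ey = (-0.9441,1.9923)

-0.94 1.99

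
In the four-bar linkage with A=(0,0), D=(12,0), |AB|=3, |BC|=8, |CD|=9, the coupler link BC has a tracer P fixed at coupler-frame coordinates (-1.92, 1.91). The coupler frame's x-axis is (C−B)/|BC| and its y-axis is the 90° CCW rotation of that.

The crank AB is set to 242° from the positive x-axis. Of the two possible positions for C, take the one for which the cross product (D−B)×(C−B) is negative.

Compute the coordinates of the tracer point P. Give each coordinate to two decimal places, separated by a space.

-2.21 -0.06

A=(0,0), D=(12.00,0)
B = A + 3.00·(cos242°, sin242°) = (-1.4084, -2.6488)
|BD| = 13.6676
circle(B,8.00) ∩ circle(D,9.00): a=6.2119, h=5.0411
  candidates: C₊=(3.7087,3.5006) cross=68.900; C₋=(5.6627,-6.3905) cross=-68.900
  mode - wants cross < 0 → take C=(5.6627,-6.3905) (cross=-68.900)
ex = (C−B)/|BC| = (0.8839,-0.4677); ey = (0.4677,0.8839)
P = B + -1.92·ex + 1.91·ey = (-2.2122,-0.0626)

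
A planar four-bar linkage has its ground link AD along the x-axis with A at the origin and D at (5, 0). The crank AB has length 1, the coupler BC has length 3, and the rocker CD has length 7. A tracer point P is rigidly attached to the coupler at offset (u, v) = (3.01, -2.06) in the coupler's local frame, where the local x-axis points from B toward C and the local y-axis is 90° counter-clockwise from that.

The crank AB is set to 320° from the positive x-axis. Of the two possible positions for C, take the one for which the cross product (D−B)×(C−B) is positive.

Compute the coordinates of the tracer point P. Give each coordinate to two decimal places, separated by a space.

-1.15 2.46

A=(0,0), D=(5.00,0)
B = A + 1.00·(cos320°, sin320°) = (0.7660, -0.6428)
|BD| = 4.2825
circle(B,3.00) ∩ circle(D,7.00): a=-2.5290, h=1.6138
  candidates: C₊=(-1.9765,0.5731) cross=6.911; C₋=(-1.4920,-2.6179) cross=-6.911
  mode + wants cross > 0 → take C=(-1.9765,0.5731) (cross=6.911)
ex = (C−B)/|BC| = (-0.9142,0.4053); ey = (-0.4053,-0.9142)
P = B + 3.01·ex + -2.06·ey = (-1.1507,2.4604)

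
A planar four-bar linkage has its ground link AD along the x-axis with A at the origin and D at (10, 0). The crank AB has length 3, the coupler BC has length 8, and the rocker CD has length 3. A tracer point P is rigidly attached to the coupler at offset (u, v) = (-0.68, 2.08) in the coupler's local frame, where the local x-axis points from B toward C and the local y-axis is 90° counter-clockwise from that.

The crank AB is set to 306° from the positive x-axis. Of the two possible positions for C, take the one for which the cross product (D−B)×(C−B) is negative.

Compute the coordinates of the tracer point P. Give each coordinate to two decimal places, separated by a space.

1.23 -0.30

A=(0,0), D=(10.00,0)
B = A + 3.00·(cos306°, sin306°) = (1.7634, -2.4271)
|BD| = 8.5868
circle(B,8.00) ∩ circle(D,3.00): a=7.4960, h=2.7947
  candidates: C₊=(8.1638,2.3724) cross=23.997; C₋=(9.7436,-2.9890) cross=-23.997
  mode - wants cross < 0 → take C=(9.7436,-2.9890) (cross=-23.997)
ex = (C−B)/|BC| = (0.9975,-0.0702); ey = (0.0702,0.9975)
P = B + -0.68·ex + 2.08·ey = (1.2311,-0.3044)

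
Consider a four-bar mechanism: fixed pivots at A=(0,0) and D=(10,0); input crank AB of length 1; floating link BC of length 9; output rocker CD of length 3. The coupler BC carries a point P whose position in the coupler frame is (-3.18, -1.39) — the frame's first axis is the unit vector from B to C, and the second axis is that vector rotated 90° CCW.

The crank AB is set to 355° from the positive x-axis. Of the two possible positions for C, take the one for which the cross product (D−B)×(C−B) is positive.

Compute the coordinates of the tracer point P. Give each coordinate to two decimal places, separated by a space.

A=(0,0), D=(10.00,0)
B = A + 1.00·(cos355°, sin355°) = (0.9962, -0.0872)
|BD| = 9.0042
circle(B,9.00) ∩ circle(D,3.00): a=8.5002, h=2.9574
  candidates: C₊=(9.4674,2.9523) cross=26.629; C₋=(9.5247,-2.9621) cross=-26.629
  mode + wants cross > 0 → take C=(9.4674,2.9523) (cross=26.629)
ex = (C−B)/|BC| = (0.9412,0.3377); ey = (-0.3377,0.9412)
P = B + -3.18·ex + -1.39·ey = (-1.5275,-2.4694)

-1.53 -2.47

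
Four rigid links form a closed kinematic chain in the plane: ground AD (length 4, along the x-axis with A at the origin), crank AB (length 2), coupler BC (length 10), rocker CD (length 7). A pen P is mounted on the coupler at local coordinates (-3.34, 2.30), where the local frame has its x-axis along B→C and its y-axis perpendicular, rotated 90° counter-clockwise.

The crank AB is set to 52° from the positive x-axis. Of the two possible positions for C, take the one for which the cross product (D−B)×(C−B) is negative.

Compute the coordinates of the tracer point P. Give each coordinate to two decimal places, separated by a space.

A=(0,0), D=(4.00,0)
B = A + 2.00·(cos52°, sin52°) = (1.2313, 1.5760)
|BD| = 3.1858
circle(B,10.00) ∩ circle(D,7.00): a=9.5971, h=2.8098
  candidates: C₊=(10.9619,-0.7298) cross=8.951; C₋=(8.1818,-5.6136) cross=-8.951
  mode - wants cross < 0 → take C=(8.1818,-5.6136) (cross=-8.951)
ex = (C−B)/|BC| = (0.6951,-0.7190); ey = (0.7190,0.6951)
P = B + -3.34·ex + 2.30·ey = (0.5635,5.5760)

0.56 5.58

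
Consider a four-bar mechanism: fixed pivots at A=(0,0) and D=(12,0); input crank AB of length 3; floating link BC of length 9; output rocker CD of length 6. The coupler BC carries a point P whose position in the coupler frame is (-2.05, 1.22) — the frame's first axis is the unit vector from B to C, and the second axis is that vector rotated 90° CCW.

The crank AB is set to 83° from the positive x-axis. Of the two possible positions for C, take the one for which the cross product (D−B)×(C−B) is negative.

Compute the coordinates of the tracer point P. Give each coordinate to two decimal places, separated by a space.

-0.29 5.27

A=(0,0), D=(12.00,0)
B = A + 3.00·(cos83°, sin83°) = (0.3656, 2.9776)
|BD| = 12.0094
circle(B,9.00) ∩ circle(D,6.00): a=7.8782, h=4.3513
  candidates: C₊=(9.0767,5.2397) cross=52.256; C₋=(6.9190,-3.1911) cross=-52.256
  mode - wants cross < 0 → take C=(6.9190,-3.1911) (cross=-52.256)
ex = (C−B)/|BC| = (0.7282,-0.6854); ey = (0.6854,0.7282)
P = B + -2.05·ex + 1.22·ey = (-0.2909,5.2711)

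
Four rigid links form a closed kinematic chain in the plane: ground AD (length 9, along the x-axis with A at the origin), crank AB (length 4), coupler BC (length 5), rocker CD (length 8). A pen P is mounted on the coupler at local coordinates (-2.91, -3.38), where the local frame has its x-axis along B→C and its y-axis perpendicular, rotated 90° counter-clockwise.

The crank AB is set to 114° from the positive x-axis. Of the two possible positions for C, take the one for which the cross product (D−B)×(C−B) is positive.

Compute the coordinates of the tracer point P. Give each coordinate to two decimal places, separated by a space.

-3.20 -0.52

A=(0,0), D=(9.00,0)
B = A + 4.00·(cos114°, sin114°) = (-1.6269, 3.6542)
|BD| = 11.2377
circle(B,5.00) ∩ circle(D,8.00): a=3.8836, h=3.1492
  candidates: C₊=(3.0696,5.3694) cross=35.390; C₋=(1.0215,-0.5867) cross=-35.390
  mode + wants cross > 0 → take C=(3.0696,5.3694) (cross=35.390)
ex = (C−B)/|BC| = (0.9393,0.3431); ey = (-0.3431,0.9393)
P = B + -2.91·ex + -3.38·ey = (-3.2008,-0.5190)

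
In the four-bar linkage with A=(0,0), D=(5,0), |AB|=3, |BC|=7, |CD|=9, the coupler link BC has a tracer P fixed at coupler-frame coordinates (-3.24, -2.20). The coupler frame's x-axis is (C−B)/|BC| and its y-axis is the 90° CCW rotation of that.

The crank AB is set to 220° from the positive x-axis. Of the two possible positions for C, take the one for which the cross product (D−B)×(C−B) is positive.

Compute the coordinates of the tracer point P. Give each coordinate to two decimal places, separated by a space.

-0.03 -5.12

A=(0,0), D=(5.00,0)
B = A + 3.00·(cos220°, sin220°) = (-2.2981, -1.9284)
|BD| = 7.5486
circle(B,7.00) ∩ circle(D,9.00): a=1.6547, h=6.8016
  candidates: C₊=(-2.4359,5.0703) cross=51.343; C₋=(1.0392,-8.0816) cross=-51.343
  mode + wants cross > 0 → take C=(-2.4359,5.0703) (cross=51.343)
ex = (C−B)/|BC| = (-0.0197,0.9998); ey = (-0.9998,-0.0197)
P = B + -3.24·ex + -2.20·ey = (-0.0348,-5.1244)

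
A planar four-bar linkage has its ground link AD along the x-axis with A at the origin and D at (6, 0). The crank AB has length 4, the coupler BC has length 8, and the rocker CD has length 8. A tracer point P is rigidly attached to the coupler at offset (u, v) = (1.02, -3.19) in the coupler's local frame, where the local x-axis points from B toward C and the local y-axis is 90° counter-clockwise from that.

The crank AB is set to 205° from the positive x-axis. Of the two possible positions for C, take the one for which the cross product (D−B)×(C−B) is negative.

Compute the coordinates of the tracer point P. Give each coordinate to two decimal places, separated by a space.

A=(0,0), D=(6.00,0)
B = A + 4.00·(cos205°, sin205°) = (-3.6252, -1.6905)
|BD| = 9.7726
circle(B,8.00) ∩ circle(D,8.00): a=4.8863, h=6.3344
  candidates: C₊=(0.0917,5.3936) cross=61.903; C₋=(2.2831,-7.0841) cross=-61.903
  mode - wants cross < 0 → take C=(2.2831,-7.0841) (cross=-61.903)
ex = (C−B)/|BC| = (0.7385,-0.6742); ey = (0.6742,0.7385)
P = B + 1.02·ex + -3.19·ey = (-5.0226,-4.7341)

-5.02 -4.73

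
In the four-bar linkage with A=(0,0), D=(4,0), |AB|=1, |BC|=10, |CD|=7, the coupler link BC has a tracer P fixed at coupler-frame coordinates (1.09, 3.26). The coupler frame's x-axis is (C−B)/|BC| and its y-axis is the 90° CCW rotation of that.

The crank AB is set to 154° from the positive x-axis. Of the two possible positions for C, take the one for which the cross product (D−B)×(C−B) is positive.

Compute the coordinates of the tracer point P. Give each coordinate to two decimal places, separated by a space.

A=(0,0), D=(4.00,0)
B = A + 1.00·(cos154°, sin154°) = (-0.8988, 0.4384)
|BD| = 4.9184
circle(B,10.00) ∩ circle(D,7.00): a=7.6438, h=6.4476
  candidates: C₊=(7.2893,6.1790) cross=31.712; C₋=(6.1399,-6.6649) cross=-31.712
  mode + wants cross > 0 → take C=(7.2893,6.1790) (cross=31.712)
ex = (C−B)/|BC| = (0.8188,0.5741); ey = (-0.5741,0.8188)
P = B + 1.09·ex + 3.26·ey = (-1.8778,3.7334)

-1.88 3.73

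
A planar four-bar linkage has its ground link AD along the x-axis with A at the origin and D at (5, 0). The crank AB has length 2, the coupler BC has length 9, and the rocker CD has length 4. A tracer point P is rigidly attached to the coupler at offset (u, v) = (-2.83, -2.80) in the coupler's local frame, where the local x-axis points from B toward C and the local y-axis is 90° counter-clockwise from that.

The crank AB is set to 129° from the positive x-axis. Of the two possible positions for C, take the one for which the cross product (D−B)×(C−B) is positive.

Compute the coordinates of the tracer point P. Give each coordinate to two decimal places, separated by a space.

A=(0,0), D=(5.00,0)
B = A + 2.00·(cos129°, sin129°) = (-1.2586, 1.5543)
|BD| = 6.4488
circle(B,9.00) ∩ circle(D,4.00): a=8.2641, h=3.5643
  candidates: C₊=(7.6209,3.0217) cross=22.986; C₋=(5.9028,-3.8968) cross=-22.986
  mode + wants cross > 0 → take C=(7.6209,3.0217) (cross=22.986)
ex = (C−B)/|BC| = (0.9866,0.1630); ey = (-0.1630,0.9866)
P = B + -2.83·ex + -2.80·ey = (-3.5942,-1.6697)

-3.59 -1.67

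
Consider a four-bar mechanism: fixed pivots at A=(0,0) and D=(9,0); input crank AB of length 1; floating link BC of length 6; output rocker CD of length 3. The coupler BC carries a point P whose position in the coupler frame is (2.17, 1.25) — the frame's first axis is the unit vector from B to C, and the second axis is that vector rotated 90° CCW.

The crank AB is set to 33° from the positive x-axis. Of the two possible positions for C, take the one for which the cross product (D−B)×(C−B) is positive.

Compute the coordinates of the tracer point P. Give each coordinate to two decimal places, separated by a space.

2.67 2.25

A=(0,0), D=(9.00,0)
B = A + 1.00·(cos33°, sin33°) = (0.8387, 0.5446)
|BD| = 8.1795
circle(B,6.00) ∩ circle(D,3.00): a=5.7402, h=1.7464
  candidates: C₊=(6.6824,1.9050) cross=14.285; C₋=(6.4499,-1.5801) cross=-14.285
  mode + wants cross > 0 → take C=(6.6824,1.9050) (cross=14.285)
ex = (C−B)/|BC| = (0.9740,0.2267); ey = (-0.2267,0.9740)
P = B + 2.17·ex + 1.25·ey = (2.6688,2.2541)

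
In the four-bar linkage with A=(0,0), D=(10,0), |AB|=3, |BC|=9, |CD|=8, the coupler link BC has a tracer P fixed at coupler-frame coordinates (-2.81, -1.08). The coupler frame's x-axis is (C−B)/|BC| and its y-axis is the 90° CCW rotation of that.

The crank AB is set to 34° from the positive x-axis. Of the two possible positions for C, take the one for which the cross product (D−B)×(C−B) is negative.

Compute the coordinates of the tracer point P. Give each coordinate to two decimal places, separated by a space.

0.48 3.92

A=(0,0), D=(10.00,0)
B = A + 3.00·(cos34°, sin34°) = (2.4871, 1.6776)
|BD| = 7.6979
circle(B,9.00) ∩ circle(D,8.00): a=4.9531, h=7.5144
  candidates: C₊=(8.9588,7.9320) cross=57.845; C₋=(5.6836,-6.7356) cross=-57.845
  mode - wants cross < 0 → take C=(5.6836,-6.7356) (cross=-57.845)
ex = (C−B)/|BC| = (0.3552,-0.9348); ey = (0.9348,0.3552)
P = B + -2.81·ex + -1.08·ey = (0.4795,3.9208)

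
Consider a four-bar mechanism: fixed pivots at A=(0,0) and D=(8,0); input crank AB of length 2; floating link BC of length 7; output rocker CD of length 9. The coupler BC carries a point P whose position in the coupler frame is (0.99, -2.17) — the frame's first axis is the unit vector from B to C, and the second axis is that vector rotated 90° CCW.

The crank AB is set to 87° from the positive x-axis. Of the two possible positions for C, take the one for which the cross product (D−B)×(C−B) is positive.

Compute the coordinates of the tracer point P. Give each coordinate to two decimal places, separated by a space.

A=(0,0), D=(8.00,0)
B = A + 2.00·(cos87°, sin87°) = (0.1047, 1.9973)
|BD| = 8.1440
circle(B,7.00) ∩ circle(D,9.00): a=2.1074, h=6.6752
  candidates: C₊=(3.7848,7.9518) cross=54.363; C₋=(0.5107,-4.9910) cross=-54.363
  mode + wants cross > 0 → take C=(3.7848,7.9518) (cross=54.363)
ex = (C−B)/|BC| = (0.5257,0.8507); ey = (-0.8507,0.5257)
P = B + 0.99·ex + -2.17·ey = (2.4711,1.6986)

2.47 1.70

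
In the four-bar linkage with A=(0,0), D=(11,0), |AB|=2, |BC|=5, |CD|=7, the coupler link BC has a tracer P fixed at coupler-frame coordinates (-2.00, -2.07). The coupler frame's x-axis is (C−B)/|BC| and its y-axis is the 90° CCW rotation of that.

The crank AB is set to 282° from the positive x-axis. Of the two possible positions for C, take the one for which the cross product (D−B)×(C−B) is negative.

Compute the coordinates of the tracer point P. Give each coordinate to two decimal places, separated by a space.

-2.19 -3.17

A=(0,0), D=(11.00,0)
B = A + 2.00·(cos282°, sin282°) = (0.4158, -1.9563)
|BD| = 10.7635
circle(B,5.00) ∩ circle(D,7.00): a=4.2668, h=2.6065
  candidates: C₊=(4.1378,1.3823) cross=28.055; C₋=(5.0853,-3.7439) cross=-28.055
  mode - wants cross < 0 → take C=(5.0853,-3.7439) (cross=-28.055)
ex = (C−B)/|BC| = (0.9339,-0.3575); ey = (0.3575,0.9339)
P = B + -2.00·ex + -2.07·ey = (-2.1921,-3.1744)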